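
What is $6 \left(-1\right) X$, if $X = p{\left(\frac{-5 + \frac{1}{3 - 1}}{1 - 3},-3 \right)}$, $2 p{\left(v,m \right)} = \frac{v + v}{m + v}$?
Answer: $18$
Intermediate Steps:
$p{\left(v,m \right)} = \frac{v}{m + v}$ ($p{\left(v,m \right)} = \frac{\left(v + v\right) \frac{1}{m + v}}{2} = \frac{2 v \frac{1}{m + v}}{2} = \frac{v}{m + v}$)
$X = -3$ ($X = \frac{\left(-5 + \frac{1}{3 - 1}\right) \frac{1}{1 - 3}}{-3 + \frac{-5 + \frac{1}{3 - 1}}{1 - 3}} = \frac{\left(-5 + \frac{1}{2}\right) \frac{1}{-2}}{-3 + \frac{-5 + \frac{1}{2}}{-2}} = \frac{\left(-5 + \frac{1}{2}\right) \left(- \frac{1}{2}\right)}{-3 + \left(-5 + \frac{1}{2}\right) \left(- \frac{1}{2}\right)} = \frac{\left(- \frac{9}{2}\right) \left(- \frac{1}{2}\right)}{-3 - - \frac{9}{4}} = \frac{9}{4 \left(-3 + \frac{9}{4}\right)} = \frac{9}{4 \left(- \frac{3}{4}\right)} = \frac{9}{4} \left(- \frac{4}{3}\right) = -3$)
$6 \left(-1\right) X = 6 \left(-1\right) \left(-3\right) = \left(-6\right) \left(-3\right) = 18$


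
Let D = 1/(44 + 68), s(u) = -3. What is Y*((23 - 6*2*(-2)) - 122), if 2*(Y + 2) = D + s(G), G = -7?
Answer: 58725/224 ≈ 262.17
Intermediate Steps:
D = 1/112 ≈ 0.0089286
Y = -783/224 (Y = -2 + (1/112 - 3)/2 = -2 + (1/2)*(-335/112) = -2 - 335/224 = -783/224 ≈ -3.4955)
Y*((23 - 6*2*(-2)) - 122) = -783*((23 - 6*2*(-2)) - 122)/224 = -783*((23 - 12*(-2)) - 122)/224 = -783*((23 - 1*(-24)) - 122)/224 = -783*((23 + 24) - 122)/224 = -783*(47 - 122)/224 = -783/224*(-75) = 58725/224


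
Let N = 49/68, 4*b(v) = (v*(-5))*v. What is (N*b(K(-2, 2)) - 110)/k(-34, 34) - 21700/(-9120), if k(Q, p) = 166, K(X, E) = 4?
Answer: 1048715/643416 ≈ 1.6299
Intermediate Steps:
b(v) = -5*v²/4 (b(v) = ((v*(-5))*v)/4 = ((-5*v)*v)/4 = (-5*v²)/4 = -5*v²/4)
N = 49/68 (N = 49*(1/68) = 49/68 ≈ 0.72059)
(N*b(K(-2, 2)) - 110)/k(-34, 34) - 21700/(-9120) = (49*(-5/4*4²)/68 - 110)/166 - 21700/(-9120) = (49*(-5/4*16)/68 - 110)*(1/166) - 21700*(-1/9120) = ((49/68)*(-20) - 110)*(1/166) + 1085/456 = (-245/17 - 110)*(1/166) + 1085/456 = -2115/17*1/166 + 1085/456 = -2115/2822 + 1085/456 = 1048715/643416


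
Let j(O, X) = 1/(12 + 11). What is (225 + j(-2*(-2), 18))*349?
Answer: 1806424/23 ≈ 78540.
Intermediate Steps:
j(O, X) = 1/23
(225 + j(-2*(-2), 18))*349 = (225 + 1/23)*349 = (5176/23)*349 = 1806424/23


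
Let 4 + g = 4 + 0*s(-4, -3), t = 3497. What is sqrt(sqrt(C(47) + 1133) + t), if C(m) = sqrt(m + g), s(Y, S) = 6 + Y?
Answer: sqrt(3497 + sqrt(1133 + sqrt(47))) ≈ 59.420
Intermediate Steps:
g = 0 (g = -4 + (4 + 0*(6 - 4)) = -4 + (4 + 0*2) = -4 + (4 + 0) = -4 + 4 = 0)
C(m) = sqrt(m) (C(m) = sqrt(m + 0) = sqrt(m))
sqrt(sqrt(C(47) + 1133) + t) = sqrt(sqrt(sqrt(47) + 1133) + 3497) = sqrt(sqrt(1133 + sqrt(47)) + 3497) = sqrt(3497 + sqrt(1133 + sqrt(47)))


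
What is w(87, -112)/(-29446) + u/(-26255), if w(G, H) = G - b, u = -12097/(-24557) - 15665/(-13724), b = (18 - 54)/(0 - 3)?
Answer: -339925541924409/130275981648333820 ≈ -0.0026093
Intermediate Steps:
b = 12 (b = -36/(-3) = -36*(-⅓) = 12)
u = 550704633/337020268 (u = -12097*(-1/24557) - 15665*(-1/13724) = 12097/24557 + 15665/13724 = 550704633/337020268 ≈ 1.6340)
w(G, H) = -12 + G (w(G, H) = G - 1*12 = G - 12 = -12 + G)
w(87, -112)/(-29446) + u/(-26255) = (-12 + 87)/(-29446) + (550704633/337020268)/(-26255) = 75*(-1/29446) + (550704633/337020268)*(-1/26255) = -75/29446 - 550704633/8848467136340 = -339925541924409/130275981648333820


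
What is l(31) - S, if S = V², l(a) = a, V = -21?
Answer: -410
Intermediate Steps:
S = 441 (S = (-21)² = 441)
l(31) - S = 31 - 1*441 = 31 - 441 = -410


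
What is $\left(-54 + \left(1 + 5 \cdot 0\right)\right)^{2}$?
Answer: $2809$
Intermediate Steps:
$\left(-54 + \left(1 + 5 \cdot 0\right)\right)^{2} = \left(-54 + \left(1 + 0\right)\right)^{2} = \left(-54 + 1\right)^{2} = \left(-53\right)^{2} = 2809$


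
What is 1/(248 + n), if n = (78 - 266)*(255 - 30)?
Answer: -1/42052 ≈ -2.3780e-5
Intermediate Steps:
n = -42300 (n = -188*225 = -42300)
1/(248 + n) = 1/(248 - 42300) = 1/(-42052) = -1/42052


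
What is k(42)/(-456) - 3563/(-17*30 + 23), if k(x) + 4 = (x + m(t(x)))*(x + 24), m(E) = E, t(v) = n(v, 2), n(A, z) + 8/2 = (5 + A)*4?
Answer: -704677/27759 ≈ -25.386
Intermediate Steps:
n(A, z) = 16 + 4*A (n(A, z) = -4 + (5 + A)*4 = -4 + (20 + 4*A) = 16 + 4*A)
t(v) = 16 + 4*v
k(x) = -4 + (16 + 5*x)*(24 + x) (k(x) = -4 + (x + (16 + 4*x))*(x + 24) = -4 + (16 + 5*x)*(24 + x))
k(42)/(-456) - 3563/(-17*30 + 23) = (380 + 5*42² + 136*42)/(-456) - 3563/(-17*30 + 23) = (380 + 5*1764 + 5712)*(-1/456) - 3563/(-510 + 23) = (380 + 8820 + 5712)*(-1/456) - 3563/(-487) = 14912*(-1/456) - 3563*(-1/487) = -1864/57 + 3563/487 = -704677/27759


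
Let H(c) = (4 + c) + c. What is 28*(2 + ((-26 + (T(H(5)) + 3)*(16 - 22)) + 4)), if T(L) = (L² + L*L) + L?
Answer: -69272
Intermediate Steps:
H(c) = 4 + 2*c
T(L) = L + 2*L² (T(L) = (L² + L²) + L = 2*L² + L = L + 2*L²)
28*(2 + ((-26 + (T(H(5)) + 3)*(16 - 22)) + 4)) = 28*(2 + ((-26 + ((4 + 2*5)*(1 + 2*(4 + 2*5)) + 3)*(16 - 22)) + 4)) = 28*(2 + ((-26 + ((4 + 10)*(1 + 2*(4 + 10)) + 3)*(-6)) + 4)) = 28*(2 + ((-26 + (14*(1 + 2*14) + 3)*(-6)) + 4)) = 28*(2 + ((-26 + (14*(1 + 28) + 3)*(-6)) + 4)) = 28*(2 + ((-26 + (14*29 + 3)*(-6)) + 4)) = 28*(2 + ((-26 + (406 + 3)*(-6)) + 4)) = 28*(2 + ((-26 + 409*(-6)) + 4)) = 28*(2 + ((-26 - 2454) + 4)) = 28*(2 + (-2480 + 4)) = 28*(2 - 2476) = 28*(-2474) = -69272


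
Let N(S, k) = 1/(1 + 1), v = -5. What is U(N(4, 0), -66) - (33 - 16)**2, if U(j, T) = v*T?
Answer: 41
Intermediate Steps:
N(S, k) = 1/2
U(j, T) = -5*T
U(N(4, 0), -66) - (33 - 16)**2 = -5*(-66) - (33 - 16)**2 = 330 - 1*17**2 = 330 - 1*289 = 330 - 289 = 41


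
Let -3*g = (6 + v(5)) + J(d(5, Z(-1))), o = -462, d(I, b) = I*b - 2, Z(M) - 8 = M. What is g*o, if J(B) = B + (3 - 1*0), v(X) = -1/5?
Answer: 32186/5 ≈ 6437.2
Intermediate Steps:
Z(M) = 8 + M
d(I, b) = -2 + I*b
v(X) = -⅕ (v(X) = -1*⅕ = -⅕)
J(B) = 3 + B (J(B) = B + (3 + 0) = B + 3 = 3 + B)
g = -209/15 (g = -((6 - ⅕) + (3 + (-2 + 5*(8 - 1))))/3 = -(29/5 + (3 + (-2 + 5*7)))/3 = -(29/5 + (3 + (-2 + 35)))/3 = -(29/5 + (3 + 33))/3 = -(29/5 + 36)/3 = -⅓*209/5 = -209/15 ≈ -13.933)
g*o = -209/15*(-462) = 32186/5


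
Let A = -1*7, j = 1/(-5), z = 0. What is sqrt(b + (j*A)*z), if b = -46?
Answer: I*sqrt(46) ≈ 6.7823*I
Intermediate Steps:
j = -1/5 ≈ -0.20000
A = -7
sqrt(b + (j*A)*z) = sqrt(-46 - 1/5*(-7)*0) = sqrt(-46 + (7/5)*0) = sqrt(-46 + 0) = sqrt(-46) = I*sqrt(46)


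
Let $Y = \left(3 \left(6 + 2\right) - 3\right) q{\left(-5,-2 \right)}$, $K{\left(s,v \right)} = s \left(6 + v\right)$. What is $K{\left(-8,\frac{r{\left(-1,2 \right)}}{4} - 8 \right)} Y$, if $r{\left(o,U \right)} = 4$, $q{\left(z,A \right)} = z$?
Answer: $-840$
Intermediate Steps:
$Y = -105$ ($Y = \left(3 \left(6 + 2\right) - 3\right) \left(-5\right) = \left(3 \cdot 8 - 3\right) \left(-5\right) = \left(24 - 3\right) \left(-5\right) = 21 \left(-5\right) = -105$)
$K{\left(-8,\frac{r{\left(-1,2 \right)}}{4} - 8 \right)} Y = - 8 \left(6 + \left(\frac{4}{4} - 8\right)\right) \left(-105\right) = - 8 \left(6 + \left(4 \cdot \frac{1}{4} - 8\right)\right) \left(-105\right) = - 8 \left(6 + \left(1 - 8\right)\right) \left(-105\right) = - 8 \left(6 - 7\right) \left(-105\right) = \left(-8\right) \left(-1\right) \left(-105\right) = 8 \left(-105\right) = -840$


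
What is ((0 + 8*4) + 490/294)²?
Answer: 10201/9 ≈ 1133.4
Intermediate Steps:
((0 + 8*4) + 490/294)² = ((0 + 32) + 490*(1/294))² = (32 + 5/3)² = (101/3)² = 10201/9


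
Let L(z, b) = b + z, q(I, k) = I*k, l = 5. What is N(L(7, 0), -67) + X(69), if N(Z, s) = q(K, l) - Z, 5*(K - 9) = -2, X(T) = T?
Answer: 105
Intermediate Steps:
K = 43/5 (K = 9 + (1/5)*(-2) = 9 - 2/5 = 43/5 ≈ 8.6000)
N(Z, s) = 43 - Z (N(Z, s) = (43/5)*5 - Z = 43 - Z)
N(L(7, 0), -67) + X(69) = (43 - (0 + 7)) + 69 = (43 - 1*7) + 69 = (43 - 7) + 69 = 36 + 69 = 105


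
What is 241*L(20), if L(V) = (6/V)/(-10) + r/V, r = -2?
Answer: -3133/100 ≈ -31.330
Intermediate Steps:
L(V) = -13/(5*V) (L(V) = (6/V)/(-10) - 2/V = (6/V)*(-⅒) - 2/V = -3/(5*V) - 2/V = -13/(5*V))
241*L(20) = 241*(-13/5/20) = 241*(-13/5*1/20) = 241*(-13/100) = -3133/100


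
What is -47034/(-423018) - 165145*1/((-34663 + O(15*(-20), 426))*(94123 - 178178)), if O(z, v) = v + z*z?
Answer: 2450285489638/22030584567293 ≈ 0.11122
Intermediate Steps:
O(z, v) = v + z**2
-47034/(-423018) - 165145*1/((-34663 + O(15*(-20), 426))*(94123 - 178178)) = -47034/(-423018) - 165145*1/((-34663 + (426 + (15*(-20))**2))*(94123 - 178178)) = -47034*(-1/423018) - 165145*(-1/(84055*(-34663 + (426 + (-300)**2)))) = 2613/23501 - 165145*(-1/(84055*(-34663 + (426 + 90000)))) = 2613/23501 - 165145*(-1/(84055*(-34663 + 90426))) = 2613/23501 - 165145/((-84055*55763)) = 2613/23501 - 165145/(-4687158965) = 2613/23501 - 165145*(-1/4687158965) = 2613/23501 + 33029/937431793 = 2450285489638/22030584567293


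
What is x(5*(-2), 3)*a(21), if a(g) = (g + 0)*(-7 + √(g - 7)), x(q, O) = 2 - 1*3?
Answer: 147 - 21*√14 ≈ 68.425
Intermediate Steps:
x(q, O) = -1 (x(q, O) = 2 - 3 = -1)
a(g) = g*(-7 + √(-7 + g))
x(5*(-2), 3)*a(21) = -21*(-7 + √(-7 + 21)) = -21*(-7 + √14) = -(-147 + 21*√14) = 147 - 21*√14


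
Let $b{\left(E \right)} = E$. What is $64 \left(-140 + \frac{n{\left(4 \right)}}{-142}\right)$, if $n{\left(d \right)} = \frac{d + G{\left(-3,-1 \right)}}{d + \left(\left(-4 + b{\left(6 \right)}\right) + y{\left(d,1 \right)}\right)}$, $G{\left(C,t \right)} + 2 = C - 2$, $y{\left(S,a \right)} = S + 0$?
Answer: $- \frac{3180752}{355} \approx -8959.9$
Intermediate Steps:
$y{\left(S,a \right)} = S$
$G{\left(C,t \right)} = -4 + C$ ($G{\left(C,t \right)} = -2 + \left(C - 2\right) = -2 + \left(-2 + C\right) = -4 + C$)
$n{\left(d \right)} = \frac{-7 + d}{2 + 2 d}$ ($n{\left(d \right)} = \frac{d - 7}{d + \left(\left(-4 + 6\right) + d\right)} = \frac{d - 7}{d + \left(2 + d\right)} = \frac{-7 + d}{2 + 2 d}$)
$64 \left(-140 + \frac{n{\left(4 \right)}}{-142}\right) = 64 \left(-140 + \frac{\frac{1}{2} \frac{1}{1 + 4} \left(-7 + 4\right)}{-142}\right) = 64 \left(-140 + \frac{1}{2} \cdot \frac{1}{5} \left(-3\right) \left(- \frac{1}{142}\right)\right) = 64 \left(-140 - - \frac{3}{1420}\right) = 64 \left(-140 + \frac{3}{1420}\right) = 64 \left(- \frac{198797}{1420}\right) = - \frac{3180752}{355}$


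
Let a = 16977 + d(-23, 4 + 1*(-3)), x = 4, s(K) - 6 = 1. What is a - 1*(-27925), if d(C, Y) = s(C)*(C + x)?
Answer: 44769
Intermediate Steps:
s(K) = 7 (s(K) = 6 + 1 = 7)
d(C, Y) = 28 + 7*C (d(C, Y) = 7*(C + 4) = 7*(4 + C) = 28 + 7*C)
a = 16844 (a = 16977 + (28 + 7*(-23)) = 16977 + (28 - 161) = 16977 - 133 = 16844)
a - 1*(-27925) = 16844 - 1*(-27925) = 16844 + 27925 = 44769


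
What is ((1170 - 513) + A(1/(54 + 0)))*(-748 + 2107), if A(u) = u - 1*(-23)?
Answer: 5544871/6 ≈ 9.2415e+5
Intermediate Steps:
A(u) = 23 + u (A(u) = u + 23 = 23 + u)
((1170 - 513) + A(1/(54 + 0)))*(-748 + 2107) = ((1170 - 513) + (23 + 1/(54 + 0)))*(-748 + 2107) = (657 + (23 + 1/54))*1359 = (657 + 1243/54)*1359 = (36721/54)*1359 = 5544871/6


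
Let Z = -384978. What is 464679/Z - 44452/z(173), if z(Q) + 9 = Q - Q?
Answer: 5702953315/1154934 ≈ 4937.9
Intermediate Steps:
z(Q) = -9 (z(Q) = -9 + (Q - Q) = -9 + 0 = -9)
464679/Z - 44452/z(173) = 464679/(-384978) - 44452/(-9) = 464679*(-1/384978) - 44452*(-1/9) = -154893/128326 + 44452/9 = 5702953315/1154934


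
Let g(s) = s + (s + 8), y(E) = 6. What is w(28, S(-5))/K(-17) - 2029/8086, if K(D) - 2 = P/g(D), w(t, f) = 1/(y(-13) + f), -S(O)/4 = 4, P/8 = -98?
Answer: -4293169/16899740 ≈ -0.25404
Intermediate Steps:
P = -784 (P = 8*(-98) = -784)
S(O) = -16 (S(O) = -4*4 = -16)
g(s) = 8 + 2*s (g(s) = s + (8 + s) = 8 + 2*s)
w(t, f) = 1/(6 + f)
K(D) = 2 - 784/(8 + 2*D)
w(28, S(-5))/K(-17) - 2029/8086 = 1/((6 - 16)*((2*(-192 - 17)/(4 - 17)))) - 2029/8086 = 1/((-10)*((2*(-209)/(-13)))) - 2029*1/8086 = -1/(10*(2*(-1/13)*(-209))) - 2029/8086 = -1/(10*418/13) - 2029/8086 = -⅒*13/418 - 2029/8086 = -13/4180 - 2029/8086 = -4293169/16899740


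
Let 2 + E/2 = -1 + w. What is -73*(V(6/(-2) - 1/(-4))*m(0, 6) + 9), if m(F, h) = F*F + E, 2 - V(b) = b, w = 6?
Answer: -5475/2 ≈ -2737.5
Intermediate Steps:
V(b) = 2 - b
E = 6 (E = -4 + 2*(-1 + 6) = -4 + 2*5 = -4 + 10 = 6)
m(F, h) = 6 + F² (m(F, h) = F*F + 6 = F² + 6 = 6 + F²)
-73*(V(6/(-2) - 1/(-4))*m(0, 6) + 9) = -73*((2 - (6/(-2) - 1/(-4)))*(6 + 0²) + 9) = -73*((2 - (6*(-½) - 1*(-¼)))*(6 + 0) + 9) = -73*((2 - (-3 + ¼))*6 + 9) = -73*((2 - 1*(-11/4))*6 + 9) = -73*((2 + 11/4)*6 + 9) = -73*((19/4)*6 + 9) = -73*(57/2 + 9) = -73*75/2 = -5475/2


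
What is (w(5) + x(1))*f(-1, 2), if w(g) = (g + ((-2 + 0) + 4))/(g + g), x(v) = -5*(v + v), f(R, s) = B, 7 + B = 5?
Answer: 93/5 ≈ 18.600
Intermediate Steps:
B = -2 (B = -7 + 5 = -2)
f(R, s) = -2
x(v) = -10*v
w(g) = (2 + g)/(2*g) (w(g) = (g + (-2 + 4))/((2*g)) = (g + 2)*(1/(2*g)) = (2 + g)*(1/(2*g)) = (2 + g)/(2*g))
(w(5) + x(1))*f(-1, 2) = ((½)*(2 + 5)/5 - 10*1)*(-2) = ((½)*(⅕)*7 - 10)*(-2) = (7/10 - 10)*(-2) = -93/10*(-2) = 93/5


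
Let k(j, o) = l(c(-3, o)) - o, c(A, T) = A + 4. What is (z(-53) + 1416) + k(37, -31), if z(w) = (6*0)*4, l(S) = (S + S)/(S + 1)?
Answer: 1448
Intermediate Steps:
c(A, T) = 4 + A
l(S) = 2*S/(1 + S) (l(S) = (2*S)/(1 + S) = 2*S/(1 + S))
z(w) = 0 (z(w) = 0*4 = 0)
k(j, o) = 1 - o (k(j, o) = 2*(4 - 3)/(1 + (4 - 3)) - o = 2*1/(1 + 1) - o = 2*1/2 - o = 2*1*(½) - o = 1 - o)
(z(-53) + 1416) + k(37, -31) = (0 + 1416) + (1 - 1*(-31)) = 1416 + (1 + 31) = 1416 + 32 = 1448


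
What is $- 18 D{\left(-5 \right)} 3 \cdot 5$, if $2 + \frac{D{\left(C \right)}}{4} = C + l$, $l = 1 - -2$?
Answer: $4320$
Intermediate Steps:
$l = 3$ ($l = 1 + 2 = 3$)
$D{\left(C \right)} = 4 + 4 C$ ($D{\left(C \right)} = -8 + 4 \left(C + 3\right) = -8 + 4 \left(3 + C\right) = -8 + \left(12 + 4 C\right) = 4 + 4 C$)
$- 18 D{\left(-5 \right)} 3 \cdot 5 = - 18 \left(4 + 4 \left(-5\right)\right) 3 \cdot 5 = - 18 \left(4 - 20\right) 15 = \left(-18\right) \left(-16\right) 15 = 288 \cdot 15 = 4320$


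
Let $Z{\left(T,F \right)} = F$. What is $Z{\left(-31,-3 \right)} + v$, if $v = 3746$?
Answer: $3743$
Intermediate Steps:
$Z{\left(-31,-3 \right)} + v = -3 + 3746 = 3743$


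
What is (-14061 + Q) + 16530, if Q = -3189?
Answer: -720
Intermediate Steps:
(-14061 + Q) + 16530 = (-14061 - 3189) + 16530 = -17250 + 16530 = -720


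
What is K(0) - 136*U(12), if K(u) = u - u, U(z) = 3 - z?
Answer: 1224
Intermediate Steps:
K(u) = 0
K(0) - 136*U(12) = 0 - 136*(3 - 1*12) = 0 - 136*(3 - 12) = 0 - 136*(-9) = 0 + 1224 = 1224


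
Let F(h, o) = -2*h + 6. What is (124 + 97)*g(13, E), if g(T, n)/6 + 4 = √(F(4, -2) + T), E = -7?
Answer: -5304 + 1326*√11 ≈ -906.16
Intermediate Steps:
F(h, o) = 6 - 2*h
g(T, n) = -24 + 6*√(-2 + T) (g(T, n) = -24 + 6*√((6 - 2*4) + T) = -24 + 6*√((6 - 8) + T) = -24 + 6*√(-2 + T))
(124 + 97)*g(13, E) = (124 + 97)*(-24 + 6*√(-2 + 13)) = 221*(-24 + 6*√11) = -5304 + 1326*√11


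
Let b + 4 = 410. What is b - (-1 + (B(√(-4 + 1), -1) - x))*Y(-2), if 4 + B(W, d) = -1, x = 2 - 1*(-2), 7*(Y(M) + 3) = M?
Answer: 2612/7 ≈ 373.14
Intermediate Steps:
Y(M) = -3 + M/7
b = 406 (b = -4 + 410 = 406)
x = 4 (x = 2 + 2 = 4)
B(W, d) = -5 (B(W, d) = -4 - 1 = -5)
b - (-1 + (B(√(-4 + 1), -1) - x))*Y(-2) = 406 - (-1 + (-5 - 1*4))*(-3 + (⅐)*(-2)) = 406 - (-1 + (-5 - 4))*(-3 - 2/7) = 406 - (-1 - 9)*(-23)/7 = 406 - (-10)*(-23)/7 = 406 - 1*230/7 = 406 - 230/7 = 2612/7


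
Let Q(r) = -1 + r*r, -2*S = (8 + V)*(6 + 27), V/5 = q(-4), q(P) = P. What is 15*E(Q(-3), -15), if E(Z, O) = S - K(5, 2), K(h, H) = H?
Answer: 2940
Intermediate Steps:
V = -20 (V = 5*(-4) = -20)
S = 198 (S = -(8 - 20)*(6 + 27)/2 = -(-6)*33 = -½*(-396) = 198)
Q(r) = -1 + r²
E(Z, O) = 196 (E(Z, O) = 198 - 1*2 = 198 - 2 = 196)
15*E(Q(-3), -15) = 15*196 = 2940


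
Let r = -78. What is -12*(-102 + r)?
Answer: 2160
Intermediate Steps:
-12*(-102 + r) = -12*(-102 - 78) = -12*(-180) = 2160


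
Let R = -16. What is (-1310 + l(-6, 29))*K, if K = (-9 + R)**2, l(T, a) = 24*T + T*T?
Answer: -886250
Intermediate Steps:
l(T, a) = T**2 + 24*T (l(T, a) = 24*T + T**2 = T**2 + 24*T)
K = 625 (K = (-9 - 16)**2 = (-25)**2 = 625)
(-1310 + l(-6, 29))*K = (-1310 - 6*(24 - 6))*625 = (-1310 - 6*18)*625 = (-1310 - 108)*625 = -1418*625 = -886250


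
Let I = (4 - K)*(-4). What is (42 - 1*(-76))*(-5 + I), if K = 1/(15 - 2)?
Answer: -31742/13 ≈ -2441.7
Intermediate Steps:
K = 1/13 ≈ 0.076923
I = -204/13 (I = (4 - 1*1/13)*(-4) = (4 - 1/13)*(-4) = (51/13)*(-4) = -204/13 ≈ -15.692)
(42 - 1*(-76))*(-5 + I) = (42 - 1*(-76))*(-5 - 204/13) = (42 + 76)*(-269/13) = 118*(-269/13) = -31742/13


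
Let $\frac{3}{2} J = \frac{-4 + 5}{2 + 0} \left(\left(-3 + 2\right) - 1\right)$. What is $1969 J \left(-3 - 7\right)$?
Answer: $\frac{39380}{3} \approx 13127.0$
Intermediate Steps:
$J = - \frac{2}{3}$ ($J = \frac{2 \frac{-4 + 5}{2 + 0} \left(\left(-3 + 2\right) - 1\right)}{3} = \frac{2 \cdot 1 \cdot \frac{1}{2} \left(-1 - 1\right)}{3} = \frac{2 \cdot 1 \cdot \frac{1}{2} \left(-2\right)}{3} = \frac{2 \cdot \frac{1}{2} \left(-2\right)}{3} = \frac{2}{3} \left(-1\right) = - \frac{2}{3} \approx -0.66667$)
$1969 J \left(-3 - 7\right) = 1969 \left(- \frac{2 \left(-3 - 7\right)}{3}\right) = 1969 \left(\left(- \frac{2}{3}\right) \left(-10\right)\right) = 1969 \cdot \frac{20}{3} = \frac{39380}{3}$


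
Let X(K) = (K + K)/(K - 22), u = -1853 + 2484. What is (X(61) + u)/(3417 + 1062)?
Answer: 24731/174681 ≈ 0.14158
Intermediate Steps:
u = 631
X(K) = 2*K/(-22 + K) (X(K) = (2*K)/(-22 + K) = 2*K/(-22 + K))
(X(61) + u)/(3417 + 1062) = (2*61/(-22 + 61) + 631)/(3417 + 1062) = (2*61/39 + 631)/4479 = (2*61*(1/39) + 631)*(1/4479) = (122/39 + 631)*(1/4479) = (24731/39)*(1/4479) = 24731/174681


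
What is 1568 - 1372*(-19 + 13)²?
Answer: -47824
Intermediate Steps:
1568 - 1372*(-19 + 13)² = 1568 - 1372*(-6)² = 1568 - 1372*36 = 1568 - 49392 = -47824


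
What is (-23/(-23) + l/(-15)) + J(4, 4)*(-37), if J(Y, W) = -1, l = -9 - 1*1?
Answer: 116/3 ≈ 38.667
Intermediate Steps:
l = -10 (l = -9 - 1 = -10)
(-23/(-23) + l/(-15)) + J(4, 4)*(-37) = (-23/(-23) - 10/(-15)) - 1*(-37) = (-23*(-1/23) - 10*(-1/15)) + 37 = (1 + 2/3) + 37 = 5/3 + 37 = 116/3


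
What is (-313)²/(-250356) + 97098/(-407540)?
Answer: -16058838287/25507521060 ≈ -0.62957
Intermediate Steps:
(-313)²/(-250356) + 97098/(-407540) = 97969*(-1/250356) + 97098*(-1/407540) = -97969/250356 - 48549/203770 = -16058838287/25507521060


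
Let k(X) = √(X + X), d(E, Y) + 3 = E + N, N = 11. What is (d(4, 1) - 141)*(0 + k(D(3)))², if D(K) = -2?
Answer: 516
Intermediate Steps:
d(E, Y) = 8 + E (d(E, Y) = -3 + (E + 11) = -3 + (11 + E) = 8 + E)
k(X) = √2*√X (k(X) = √(2*X) = √2*√X)
(d(4, 1) - 141)*(0 + k(D(3)))² = ((8 + 4) - 141)*(0 + √2*√(-2))² = (12 - 141)*(0 + √2*(I*√2))² = -129*(0 + 2*I)² = -129*(2*I)² = -129*(-4) = 516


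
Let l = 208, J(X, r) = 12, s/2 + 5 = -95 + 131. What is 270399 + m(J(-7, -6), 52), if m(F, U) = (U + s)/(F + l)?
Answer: 29743947/110 ≈ 2.7040e+5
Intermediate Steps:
s = 62 (s = -10 + 2*(-95 + 131) = -10 + 2*36 = -10 + 72 = 62)
m(F, U) = (62 + U)/(208 + F) (m(F, U) = (U + 62)/(F + 208) = (62 + U)/(208 + F))
270399 + m(J(-7, -6), 52) = 270399 + (62 + 52)/(208 + 12) = 270399 + 114/220 = 270399 + (1/220)*114 = 270399 + 57/110 = 29743947/110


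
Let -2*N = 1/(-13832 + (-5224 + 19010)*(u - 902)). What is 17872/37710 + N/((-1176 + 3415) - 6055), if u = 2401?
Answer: 156490555622191/330195772853280 ≈ 0.47393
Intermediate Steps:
N = -1/41302764 (N = -1/(2*(-13832 + (-5224 + 19010)*(2401 - 902))) = -1/(2*(-13832 + 13786*1499)) = -1/(2*(-13832 + 20665214)) = -½/20651382 = -½*1/20651382 = -1/41302764 ≈ -2.4211e-8)
17872/37710 + N/((-1176 + 3415) - 6055) = 17872/37710 - 1/(41302764*((-1176 + 3415) - 6055)) = 17872*(1/37710) - 1/(41302764*(2239 - 6055)) = 8936/18855 - 1/41302764/(-3816) = 8936/18855 - 1/41302764*(-1/3816) = 8936/18855 + 1/157611347424 = 156490555622191/330195772853280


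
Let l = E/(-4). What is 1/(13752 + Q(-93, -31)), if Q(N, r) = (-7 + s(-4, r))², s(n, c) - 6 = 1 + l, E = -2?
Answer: 4/55009 ≈ 7.2715e-5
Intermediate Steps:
l = ½ (l = -2/(-4) = -2*(-¼) = ½ ≈ 0.50000)
s(n, c) = 15/2 (s(n, c) = 6 + (1 + ½) = 6 + 3/2 = 15/2)
Q(N, r) = ¼ (Q(N, r) = (-7 + 15/2)² = (½)² = ¼)
1/(13752 + Q(-93, -31)) = 1/(13752 + ¼) = 1/(55009/4) = 4/55009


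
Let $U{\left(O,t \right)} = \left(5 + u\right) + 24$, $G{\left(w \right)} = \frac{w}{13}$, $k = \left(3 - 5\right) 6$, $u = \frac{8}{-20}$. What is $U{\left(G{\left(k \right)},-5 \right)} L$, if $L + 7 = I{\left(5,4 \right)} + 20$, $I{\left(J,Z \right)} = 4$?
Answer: $\frac{2431}{5} \approx 486.2$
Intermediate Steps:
$u = - \frac{2}{5}$ ($u = 8 \left(- \frac{1}{20}\right) = - \frac{2}{5} \approx -0.4$)
$k = -12$ ($k = \left(-2\right) 6 = -12$)
$G{\left(w \right)} = \frac{w}{13}$ ($G{\left(w \right)} = w \frac{1}{13} = \frac{w}{13}$)
$U{\left(O,t \right)} = \frac{143}{5}$ ($U{\left(O,t \right)} = \left(5 - \frac{2}{5}\right) + 24 = \frac{23}{5} + 24 = \frac{143}{5}$)
$L = 17$ ($L = -7 + \left(4 + 20\right) = -7 + 24 = 17$)
$U{\left(G{\left(k \right)},-5 \right)} L = \frac{143}{5} \cdot 17 = \frac{2431}{5}$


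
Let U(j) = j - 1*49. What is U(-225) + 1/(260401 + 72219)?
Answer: -91137879/332620 ≈ -274.00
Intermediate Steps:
U(j) = -49 + j (U(j) = j - 49 = -49 + j)
U(-225) + 1/(260401 + 72219) = (-49 - 225) + 1/(260401 + 72219) = -274 + 1/332620 = -91137879/332620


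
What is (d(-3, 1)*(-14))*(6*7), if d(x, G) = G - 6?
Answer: 2940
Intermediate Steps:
d(x, G) = -6 + G
(d(-3, 1)*(-14))*(6*7) = ((-6 + 1)*(-14))*(6*7) = -5*(-14)*42 = 70*42 = 2940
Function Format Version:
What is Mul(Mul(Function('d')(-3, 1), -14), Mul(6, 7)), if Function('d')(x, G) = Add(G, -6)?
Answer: 2940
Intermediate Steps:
Function('d')(x, G) = Add(-6, G)
Mul(Mul(Function('d')(-3, 1), -14), Mul(6, 7)) = Mul(Mul(Add(-6, 1), -14), Mul(6, 7)) = Mul(Mul(-5, -14), 42) = Mul(70, 42) = 2940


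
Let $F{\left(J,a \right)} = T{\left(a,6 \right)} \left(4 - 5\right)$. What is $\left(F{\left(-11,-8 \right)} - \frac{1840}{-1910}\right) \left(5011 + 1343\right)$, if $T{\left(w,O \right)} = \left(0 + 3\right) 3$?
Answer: $- \frac{9753390}{191} \approx -51065.0$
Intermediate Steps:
$T{\left(w,O \right)} = 9$ ($T{\left(w,O \right)} = 3 \cdot 3 = 9$)
$F{\left(J,a \right)} = -9$ ($F{\left(J,a \right)} = 9 \left(4 - 5\right) = 9 \left(-1\right) = -9$)
$\left(F{\left(-11,-8 \right)} - \frac{1840}{-1910}\right) \left(5011 + 1343\right) = \left(-9 - \frac{1840}{-1910}\right) \left(5011 + 1343\right) = \left(-9 - - \frac{184}{191}\right) 6354 = \left(-9 + \frac{184}{191}\right) 6354 = \left(- \frac{1535}{191}\right) 6354 = - \frac{9753390}{191}$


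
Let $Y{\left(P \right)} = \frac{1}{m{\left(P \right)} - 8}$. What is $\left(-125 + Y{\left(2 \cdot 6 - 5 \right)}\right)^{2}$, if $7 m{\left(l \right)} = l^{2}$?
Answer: $15876$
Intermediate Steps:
$m{\left(l \right)} = \frac{l^{2}}{7}$
$Y{\left(P \right)} = \frac{1}{-8 + \frac{P^{2}}{7}}$ ($Y{\left(P \right)} = \frac{1}{\frac{P^{2}}{7} - 8} = \frac{1}{-8 + \frac{P^{2}}{7}}$)
$\left(-125 + Y{\left(2 \cdot 6 - 5 \right)}\right)^{2} = \left(-125 + \frac{7}{-56 + \left(2 \cdot 6 - 5\right)^{2}}\right)^{2} = \left(-125 + \frac{7}{-56 + \left(12 - 5\right)^{2}}\right)^{2} = \left(-125 + \frac{7}{-56 + 7^{2}}\right)^{2} = \left(-125 + \frac{7}{-56 + 49}\right)^{2} = \left(-125 + \frac{7}{-7}\right)^{2} = \left(-125 + 7 \left(- \frac{1}{7}\right)\right)^{2} = \left(-125 - 1\right)^{2} = \left(-126\right)^{2} = 15876$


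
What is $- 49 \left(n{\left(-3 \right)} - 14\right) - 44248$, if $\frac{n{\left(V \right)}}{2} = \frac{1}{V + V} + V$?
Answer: $- \frac{129755}{3} \approx -43252.0$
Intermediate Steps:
$n{\left(V \right)} = \frac{1}{V} + 2 V$ ($n{\left(V \right)} = 2 \left(\frac{1}{V + V} + V\right) = 2 \left(\frac{1}{2 V} + V\right) = 2 \left(V + \frac{1}{2 V}\right) = \frac{1}{V} + 2 V$)
$- 49 \left(n{\left(-3 \right)} - 14\right) - 44248 = - 49 \left(\left(\frac{1}{-3} + 2 \left(-3\right)\right) - 14\right) - 44248 = - 49 \left(\left(- \frac{1}{3} - 6\right) - 14\right) - 44248 = - 49 \left(- \frac{19}{3} - 14\right) - 44248 = \left(-49\right) \left(- \frac{61}{3}\right) - 44248 = \frac{2989}{3} - 44248 = - \frac{129755}{3}$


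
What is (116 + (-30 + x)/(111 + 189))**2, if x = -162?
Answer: 8317456/625 ≈ 13308.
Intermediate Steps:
(116 + (-30 + x)/(111 + 189))**2 = (116 + (-30 - 162)/(111 + 189))**2 = (116 - 192/300)**2 = (116 - 192*1/300)**2 = (116 - 16/25)**2 = (2884/25)**2 = 8317456/625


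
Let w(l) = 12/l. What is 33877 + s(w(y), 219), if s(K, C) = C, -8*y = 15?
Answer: 34096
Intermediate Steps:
y = -15/8 (y = -⅛*15 = -15/8 ≈ -1.8750)
33877 + s(w(y), 219) = 33877 + 219 = 34096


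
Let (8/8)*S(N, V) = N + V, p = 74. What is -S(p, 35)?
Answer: -109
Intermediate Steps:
S(N, V) = N + V
-S(p, 35) = -(74 + 35) = -1*109 = -109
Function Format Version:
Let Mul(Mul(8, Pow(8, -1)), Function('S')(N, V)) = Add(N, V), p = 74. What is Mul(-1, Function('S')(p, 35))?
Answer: -109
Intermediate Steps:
Function('S')(N, V) = Add(N, V)
Mul(-1, Function('S')(p, 35)) = Mul(-1, Add(74, 35)) = Mul(-1, 109) = -109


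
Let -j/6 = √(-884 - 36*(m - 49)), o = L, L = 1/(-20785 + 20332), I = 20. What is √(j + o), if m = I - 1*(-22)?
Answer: √(-453 - 2462508*I*√158)/453 ≈ 8.6843 - 8.6845*I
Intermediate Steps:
m = 42 (m = 20 - 1*(-22) = 20 + 22 = 42)
L = -1/453 (L = 1/(-453) = -1/453 ≈ -0.0022075)
o = -1/453 ≈ -0.0022075
j = -12*I*√158 (j = -6*√(-884 - 36*(42 - 49)) = -6*√(-884 - 36*(-7)) = -6*√(-884 + 252) = -12*I*√158 ≈ -150.84*I)
√(j + o) = √(-12*I*√158 - 1/453) = √(-1/453 - 12*I*√158)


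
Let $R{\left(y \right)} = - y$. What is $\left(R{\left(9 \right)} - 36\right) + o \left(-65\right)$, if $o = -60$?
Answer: $3855$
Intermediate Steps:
$\left(R{\left(9 \right)} - 36\right) + o \left(-65\right) = \left(\left(-1\right) 9 - 36\right) - -3900 = \left(-9 - 36\right) + 3900 = -45 + 3900 = 3855$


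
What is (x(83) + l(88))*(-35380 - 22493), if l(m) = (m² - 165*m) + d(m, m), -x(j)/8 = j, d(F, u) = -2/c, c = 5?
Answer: 2152991346/5 ≈ 4.3060e+8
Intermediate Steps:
d(F, u) = -⅖ (d(F, u) = -2/5 = -2*⅕ = -⅖)
x(j) = -8*j
l(m) = -⅖ + m² - 165*m (l(m) = (m² - 165*m) - ⅖ = -⅖ + m² - 165*m)
(x(83) + l(88))*(-35380 - 22493) = (-8*83 + (-⅖ + 88² - 165*88))*(-35380 - 22493) = (-664 + (-⅖ + 7744 - 14520))*(-57873) = (-664 - 33882/5)*(-57873) = -37202/5*(-57873) = 2152991346/5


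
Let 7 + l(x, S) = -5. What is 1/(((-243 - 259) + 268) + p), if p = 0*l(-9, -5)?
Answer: -1/234 ≈ -0.0042735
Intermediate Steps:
l(x, S) = -12 (l(x, S) = -7 - 5 = -12)
p = 0 (p = 0*(-12) = 0)
1/(((-243 - 259) + 268) + p) = 1/(((-243 - 259) + 268) + 0) = 1/((-502 + 268) + 0) = 1/(-234 + 0) = 1/(-234) = -1/234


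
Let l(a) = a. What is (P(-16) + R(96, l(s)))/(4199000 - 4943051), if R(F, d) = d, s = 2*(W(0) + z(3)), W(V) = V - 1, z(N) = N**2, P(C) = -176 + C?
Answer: 16/67641 ≈ 0.00023654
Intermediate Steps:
W(V) = -1 + V
s = 16 (s = 2*((-1 + 0) + 3**2) = 2*(-1 + 9) = 2*8 = 16)
(P(-16) + R(96, l(s)))/(4199000 - 4943051) = ((-176 - 16) + 16)/(4199000 - 4943051) = (-192 + 16)/(-744051) = -176*(-1/744051) = 16/67641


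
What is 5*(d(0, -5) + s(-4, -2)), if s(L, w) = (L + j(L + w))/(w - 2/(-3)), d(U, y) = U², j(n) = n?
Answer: 75/2 ≈ 37.500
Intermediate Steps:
s(L, w) = (w + 2*L)/(⅔ + w) (s(L, w) = (L + (L + w))/(w - 2/(-3)) = (w + 2*L)/(w - 2*(-⅓)) = (w + 2*L)/(w + ⅔) = (w + 2*L)/(⅔ + w))
5*(d(0, -5) + s(-4, -2)) = 5*(0² + 3*(-2 + 2*(-4))/(2 + 3*(-2))) = 5*(0 + 3*(-2 - 8)/(2 - 6)) = 5*(0 + 3*(-10)/(-4)) = 5*(0 + 3*(-¼)*(-10)) = 5*(0 + 15/2) = 5*(15/2) = 75/2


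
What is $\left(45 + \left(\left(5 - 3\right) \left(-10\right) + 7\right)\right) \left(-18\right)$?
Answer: $-576$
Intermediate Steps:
$\left(45 + \left(\left(5 - 3\right) \left(-10\right) + 7\right)\right) \left(-18\right) = \left(45 + \left(2 \left(-10\right) + 7\right)\right) \left(-18\right) = \left(45 + \left(-20 + 7\right)\right) \left(-18\right) = \left(45 - 13\right) \left(-18\right) = 32 \left(-18\right) = -576$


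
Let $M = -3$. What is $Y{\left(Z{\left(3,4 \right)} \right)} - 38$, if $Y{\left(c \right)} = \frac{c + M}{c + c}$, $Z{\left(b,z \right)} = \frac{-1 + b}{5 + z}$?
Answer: $- \frac{177}{4} \approx -44.25$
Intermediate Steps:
$Z{\left(b,z \right)} = \frac{-1 + b}{5 + z}$
$Y{\left(c \right)} = \frac{-3 + c}{2 c}$ ($Y{\left(c \right)} = \frac{c - 3}{c + c} = \frac{-3 + c}{2 c}$)
$Y{\left(Z{\left(3,4 \right)} \right)} - 38 = \frac{-3 + \frac{-1 + 3}{5 + 4}}{2 \frac{-1 + 3}{5 + 4}} - 38 = \frac{-3 + \frac{1}{9} \cdot 2}{2 \cdot \frac{1}{9} \cdot 2} - 38 = \frac{-3 + \frac{2}{9}}{2 \cdot \frac{2}{9}} - 38 = \frac{1}{2} \cdot \frac{9}{2} \left(- \frac{25}{9}\right) - 38 = - \frac{25}{4} - 38 = - \frac{177}{4}$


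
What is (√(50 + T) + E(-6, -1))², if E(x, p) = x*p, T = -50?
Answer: 36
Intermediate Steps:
E(x, p) = p*x
(√(50 + T) + E(-6, -1))² = (√(50 - 50) - 1*(-6))² = (√0 + 6)² = (0 + 6)² = 6² = 36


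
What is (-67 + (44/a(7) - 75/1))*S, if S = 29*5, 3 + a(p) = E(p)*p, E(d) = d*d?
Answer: -349711/17 ≈ -20571.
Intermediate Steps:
E(d) = d²
a(p) = -3 + p³ (a(p) = -3 + p²*p = -3 + p³)
S = 145
(-67 + (44/a(7) - 75/1))*S = (-67 + (44/(-3 + 7³) - 75/1))*145 = (-67 + (44/(-3 + 343) - 75*1))*145 = (-67 + (44/340 - 75))*145 = (-67 + (44*(1/340) - 75))*145 = (-67 + (11/85 - 75))*145 = (-67 - 6364/85)*145 = -12059/85*145 = -349711/17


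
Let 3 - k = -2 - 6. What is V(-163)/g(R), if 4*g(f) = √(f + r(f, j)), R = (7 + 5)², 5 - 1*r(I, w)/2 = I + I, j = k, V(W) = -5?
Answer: 10*I*√422/211 ≈ 0.97359*I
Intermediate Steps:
k = 11 (k = 3 - (-2 - 6) = 3 - 1*(-8) = 3 + 8 = 11)
j = 11
r(I, w) = 10 - 4*I (r(I, w) = 10 - 2*(I + I) = 10 - 4*I)
R = 144 (R = 12² = 144)
g(f) = √(10 - 3*f)/4 (g(f) = √(f + (10 - 4*f))/4 = √(10 - 3*f)/4)
V(-163)/g(R) = -5*4/√(10 - 3*144) = -5*4/√(10 - 432) = -5*(-2*I*√422/211) = -(-10)*I*√422/211 = 10*I*√422/211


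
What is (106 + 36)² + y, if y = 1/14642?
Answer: 295241289/14642 ≈ 20164.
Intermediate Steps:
y = 1/14642 ≈ 6.8297e-5
(106 + 36)² + y = (106 + 36)² + 1/14642 = 142² + 1/14642 = 20164 + 1/14642 = 295241289/14642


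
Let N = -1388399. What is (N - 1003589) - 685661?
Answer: -3077649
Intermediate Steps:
(N - 1003589) - 685661 = (-1388399 - 1003589) - 685661 = -2391988 - 685661 = -3077649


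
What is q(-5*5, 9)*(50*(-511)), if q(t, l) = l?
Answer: -229950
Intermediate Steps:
q(-5*5, 9)*(50*(-511)) = 9*(50*(-511)) = 9*(-25550) = -229950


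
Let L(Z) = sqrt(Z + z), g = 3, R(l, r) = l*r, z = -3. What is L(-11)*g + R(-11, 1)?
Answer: -11 + 3*I*sqrt(14) ≈ -11.0 + 11.225*I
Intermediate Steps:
L(Z) = sqrt(-3 + Z) (L(Z) = sqrt(Z - 3) = sqrt(-3 + Z))
L(-11)*g + R(-11, 1) = sqrt(-3 - 11)*3 - 11*1 = sqrt(-14)*3 - 11 = (I*sqrt(14))*3 - 11 = 3*I*sqrt(14) - 11 = -11 + 3*I*sqrt(14)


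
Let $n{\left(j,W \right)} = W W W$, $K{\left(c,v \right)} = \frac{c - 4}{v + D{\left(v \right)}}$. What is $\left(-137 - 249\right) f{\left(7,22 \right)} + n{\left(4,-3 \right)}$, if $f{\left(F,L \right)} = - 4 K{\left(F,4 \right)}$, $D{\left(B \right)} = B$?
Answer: $552$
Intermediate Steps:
$K{\left(c,v \right)} = \frac{-4 + c}{2 v}$ ($K{\left(c,v \right)} = \frac{c - 4}{v + v} = \frac{-4 + c}{2 v}$)
$n{\left(j,W \right)} = W^{3}$ ($n{\left(j,W \right)} = W^{2} W = W^{3}$)
$f{\left(F,L \right)} = 2 - \frac{F}{2}$ ($f{\left(F,L \right)} = - 4 \frac{-4 + F}{2 \cdot 4} = - 4 \cdot \frac{1}{2} \cdot \frac{1}{4} \left(-4 + F\right) = - 4 \left(- \frac{1}{2} + \frac{F}{8}\right) = 2 - \frac{F}{2}$)
$\left(-137 - 249\right) f{\left(7,22 \right)} + n{\left(4,-3 \right)} = \left(-137 - 249\right) \left(2 - \frac{7}{2}\right) + \left(-3\right)^{3} = - 386 \left(2 - \frac{7}{2}\right) - 27 = \left(-386\right) \left(- \frac{3}{2}\right) - 27 = 579 - 27 = 552$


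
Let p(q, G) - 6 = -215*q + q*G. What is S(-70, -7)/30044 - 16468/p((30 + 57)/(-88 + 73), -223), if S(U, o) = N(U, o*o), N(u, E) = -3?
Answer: -618465289/95630052 ≈ -6.4673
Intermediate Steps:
p(q, G) = 6 - 215*q + G*q (p(q, G) = 6 + (-215*q + q*G) = 6 + (-215*q + G*q) = 6 - 215*q + G*q)
S(U, o) = -3
S(-70, -7)/30044 - 16468/p((30 + 57)/(-88 + 73), -223) = -3/30044 - 16468/(6 - 215*(30 + 57)/(-88 + 73) - 223*(30 + 57)/(-88 + 73)) = -3*1/30044 - 16468/(6 - 18705/(-15) - 19401/(-15)) = -3/30044 - 16468/(6 - 18705*(-1)/15 - 19401*(-1)/15) = -3/30044 - 16468/(6 - 215*(-29/5) - 223*(-29/5)) = -3/30044 - 16468/(6 + 1247 + 6467/5) = -3/30044 - 16468/12732/5 = -3/30044 - 16468*5/12732 = -3/30044 - 20585/3183 = -618465289/95630052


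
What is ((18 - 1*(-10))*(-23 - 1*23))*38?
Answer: -48944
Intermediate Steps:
((18 - 1*(-10))*(-23 - 1*23))*38 = ((18 + 10)*(-23 - 23))*38 = (28*(-46))*38 = -1288*38 = -48944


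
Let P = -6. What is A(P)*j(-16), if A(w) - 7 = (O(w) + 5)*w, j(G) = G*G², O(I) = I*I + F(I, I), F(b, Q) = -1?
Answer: 954368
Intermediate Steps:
O(I) = -1 + I² (O(I) = I*I - 1 = I² - 1 = -1 + I²)
j(G) = G³
A(w) = 7 + w*(4 + w²) (A(w) = 7 + ((-1 + w²) + 5)*w = 7 + (4 + w²)*w = 7 + w*(4 + w²))
A(P)*j(-16) = (7 + (-6)³ + 4*(-6))*(-16)³ = (7 - 216 - 24)*(-4096) = -233*(-4096) = 954368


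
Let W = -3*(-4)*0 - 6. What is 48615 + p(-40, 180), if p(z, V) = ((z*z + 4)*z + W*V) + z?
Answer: -16665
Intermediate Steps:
W = -6 (W = 12*0 - 6 = 0 - 6 = -6)
p(z, V) = z - 6*V + z*(4 + z²) (p(z, V) = ((z*z + 4)*z - 6*V) + z = ((z² + 4)*z - 6*V) + z = ((4 + z²)*z - 6*V) + z = (z*(4 + z²) - 6*V) + z = (-6*V + z*(4 + z²)) + z = z - 6*V + z*(4 + z²))
48615 + p(-40, 180) = 48615 + ((-40)³ - 6*180 + 5*(-40)) = 48615 + (-64000 - 1080 - 200) = 48615 - 65280 = -16665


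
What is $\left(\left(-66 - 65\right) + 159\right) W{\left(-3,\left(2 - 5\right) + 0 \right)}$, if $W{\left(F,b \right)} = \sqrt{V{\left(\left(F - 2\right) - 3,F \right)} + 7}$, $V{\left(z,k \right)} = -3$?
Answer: $56$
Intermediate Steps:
$W{\left(F,b \right)} = 2$ ($W{\left(F,b \right)} = \sqrt{-3 + 7} = \sqrt{4} = 2$)
$\left(\left(-66 - 65\right) + 159\right) W{\left(-3,\left(2 - 5\right) + 0 \right)} = \left(\left(-66 - 65\right) + 159\right) 2 = \left(-131 + 159\right) 2 = 28 \cdot 2 = 56$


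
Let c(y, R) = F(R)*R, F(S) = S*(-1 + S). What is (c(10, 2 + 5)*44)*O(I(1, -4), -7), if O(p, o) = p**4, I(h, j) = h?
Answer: 12936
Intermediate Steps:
c(y, R) = R**2*(-1 + R) (c(y, R) = (R*(-1 + R))*R = R**2*(-1 + R))
(c(10, 2 + 5)*44)*O(I(1, -4), -7) = (((2 + 5)**2*(-1 + (2 + 5)))*44)*1**4 = ((7**2*(-1 + 7))*44)*1 = ((49*6)*44)*1 = (294*44)*1 = 12936*1 = 12936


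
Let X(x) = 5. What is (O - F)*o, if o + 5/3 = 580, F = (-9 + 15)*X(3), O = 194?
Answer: 284540/3 ≈ 94847.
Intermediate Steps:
F = 30 (F = (-9 + 15)*5 = 6*5 = 30)
o = 1735/3 (o = -5/3 + 580 = 1735/3 ≈ 578.33)
(O - F)*o = (194 - 1*30)*(1735/3) = (194 - 30)*(1735/3) = 164*(1735/3) = 284540/3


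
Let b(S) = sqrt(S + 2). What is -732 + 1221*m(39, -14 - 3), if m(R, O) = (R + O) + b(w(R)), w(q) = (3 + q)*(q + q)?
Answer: 26130 + 1221*sqrt(3278) ≈ 96037.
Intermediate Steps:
w(q) = 2*q*(3 + q) (w(q) = (3 + q)*(2*q) = 2*q*(3 + q))
b(S) = sqrt(2 + S)
m(R, O) = O + R + sqrt(2 + 2*R*(3 + R)) (m(R, O) = (R + O) + sqrt(2 + 2*R*(3 + R)) = (O + R) + sqrt(2 + 2*R*(3 + R)) = O + R + sqrt(2 + 2*R*(3 + R)))
-732 + 1221*m(39, -14 - 3) = -732 + 1221*((-14 - 3) + 39 + sqrt(2)*sqrt(1 + 39*(3 + 39))) = -732 + 1221*(-17 + 39 + sqrt(2)*sqrt(1 + 39*42)) = -732 + 1221*(-17 + 39 + sqrt(2)*sqrt(1 + 1638)) = -732 + 1221*(-17 + 39 + sqrt(2)*sqrt(1639)) = -732 + 1221*(-17 + 39 + sqrt(3278)) = -732 + 1221*(22 + sqrt(3278)) = -732 + (26862 + 1221*sqrt(3278)) = 26130 + 1221*sqrt(3278)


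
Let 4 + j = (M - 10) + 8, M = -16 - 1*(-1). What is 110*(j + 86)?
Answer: 7150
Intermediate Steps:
M = -15 (M = -16 + 1 = -15)
j = -21 (j = -4 + ((-15 - 10) + 8) = -4 + (-25 + 8) = -4 - 17 = -21)
110*(j + 86) = 110*(-21 + 86) = 110*65 = 7150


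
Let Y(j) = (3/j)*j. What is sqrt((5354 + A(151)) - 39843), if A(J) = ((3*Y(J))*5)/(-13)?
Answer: I*sqrt(5829226)/13 ≈ 185.72*I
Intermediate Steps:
Y(j) = 3
A(J) = -45/13 (A(J) = ((3*3)*5)/(-13) = (9*5)*(-1/13) = 45*(-1/13) = -45/13)
sqrt((5354 + A(151)) - 39843) = sqrt((5354 - 45/13) - 39843) = sqrt(69557/13 - 39843) = sqrt(-448402/13) = I*sqrt(5829226)/13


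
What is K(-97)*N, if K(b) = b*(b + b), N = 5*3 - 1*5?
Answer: 188180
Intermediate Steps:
N = 10 (N = 15 - 5 = 10)
K(b) = 2*b² (K(b) = b*(2*b) = 2*b²)
K(-97)*N = (2*(-97)²)*10 = (2*9409)*10 = 18818*10 = 188180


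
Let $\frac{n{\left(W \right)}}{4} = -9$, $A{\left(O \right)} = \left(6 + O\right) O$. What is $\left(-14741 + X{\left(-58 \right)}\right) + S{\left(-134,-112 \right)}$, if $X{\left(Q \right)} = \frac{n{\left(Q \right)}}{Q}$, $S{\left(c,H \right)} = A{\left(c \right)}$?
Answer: $\frac{69937}{29} \approx 2411.6$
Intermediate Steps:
$A{\left(O \right)} = O \left(6 + O\right)$
$S{\left(c,H \right)} = c \left(6 + c\right)$
$n{\left(W \right)} = -36$ ($n{\left(W \right)} = 4 \left(-9\right) = -36$)
$X{\left(Q \right)} = - \frac{36}{Q}$
$\left(-14741 + X{\left(-58 \right)}\right) + S{\left(-134,-112 \right)} = \left(-14741 - \frac{36}{-58}\right) - 134 \left(6 - 134\right) = \left(-14741 - - \frac{18}{29}\right) - -17152 = \left(-14741 + \frac{18}{29}\right) + 17152 = - \frac{427471}{29} + 17152 = \frac{69937}{29}$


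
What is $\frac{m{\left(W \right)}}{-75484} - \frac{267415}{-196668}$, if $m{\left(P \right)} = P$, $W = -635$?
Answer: $\frac{2538804755}{1855660914} \approx 1.3681$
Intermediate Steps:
$\frac{m{\left(W \right)}}{-75484} - \frac{267415}{-196668} = - \frac{635}{-75484} - \frac{267415}{-196668} = \left(-635\right) \left(- \frac{1}{75484}\right) - - \frac{267415}{196668} = \frac{635}{75484} + \frac{267415}{196668} = \frac{2538804755}{1855660914}$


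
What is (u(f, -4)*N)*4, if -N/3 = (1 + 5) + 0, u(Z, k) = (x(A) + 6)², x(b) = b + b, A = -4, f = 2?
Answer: -288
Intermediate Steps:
x(b) = 2*b
u(Z, k) = 4 (u(Z, k) = (2*(-4) + 6)² = (-8 + 6)² = (-2)² = 4)
N = -18 (N = -3*((1 + 5) + 0) = -3*(6 + 0) = -3*6 = -18)
(u(f, -4)*N)*4 = (4*(-18))*4 = -72*4 = -288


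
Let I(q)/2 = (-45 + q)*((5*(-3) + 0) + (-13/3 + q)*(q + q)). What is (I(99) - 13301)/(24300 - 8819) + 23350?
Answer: 363490781/15481 ≈ 23480.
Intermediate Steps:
I(q) = 2*(-45 + q)*(-15 + 2*q*(-13/3 + q)) (I(q) = 2*((-45 + q)*((5*(-3) + 0) + (-13/3 + q)*(q + q))) = 2*((-45 + q)*((-15 + 0) + (-13*⅓ + q)*(2*q))) = 2*((-45 + q)*(-15 + (-13/3 + q)*(2*q))) = 2*((-45 + q)*(-15 + 2*q*(-13/3 + q))) = 2*(-45 + q)*(-15 + 2*q*(-13/3 + q)))
(I(99) - 13301)/(24300 - 8819) + 23350 = ((1350 + 4*99³ + 750*99 - 592/3*99²) - 13301)/(24300 - 8819) + 23350 = ((1350 + 4*970299 + 74250 - 592/3*9801) - 13301)/15481 + 23350 = ((1350 + 3881196 + 74250 - 1934064) - 13301)*(1/15481) + 23350 = (2022732 - 13301)*(1/15481) + 23350 = 2009431*(1/15481) + 23350 = 2009431/15481 + 23350 = 363490781/15481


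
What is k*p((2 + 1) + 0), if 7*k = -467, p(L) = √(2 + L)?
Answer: -467*√5/7 ≈ -149.18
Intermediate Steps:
k = -467/7 (k = (⅐)*(-467) = -467/7 ≈ -66.714)
k*p((2 + 1) + 0) = -467*√(2 + ((2 + 1) + 0))/7 = -467*√(2 + (3 + 0))/7 = -467*√(2 + 3)/7 = -467*√5/7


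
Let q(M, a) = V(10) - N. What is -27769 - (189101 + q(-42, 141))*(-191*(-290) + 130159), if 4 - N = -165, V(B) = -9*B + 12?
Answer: -35041698615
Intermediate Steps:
V(B) = 12 - 9*B
N = 169 (N = 4 - 1*(-165) = 4 + 165 = 169)
q(M, a) = -247 (q(M, a) = (12 - 9*10) - 1*169 = (12 - 90) - 169 = -78 - 169 = -247)
-27769 - (189101 + q(-42, 141))*(-191*(-290) + 130159) = -27769 - (189101 - 247)*(-191*(-290) + 130159) = -27769 - 188854*(55390 + 130159) = -27769 - 188854*185549 = -27769 - 1*35041670846 = -27769 - 35041670846 = -35041698615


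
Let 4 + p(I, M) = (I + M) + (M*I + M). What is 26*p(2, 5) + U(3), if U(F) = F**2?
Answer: 477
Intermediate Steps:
p(I, M) = -4 + I + 2*M + I*M (p(I, M) = -4 + ((I + M) + (M*I + M)) = -4 + ((I + M) + (I*M + M)) = -4 + ((I + M) + (M + I*M)) = -4 + (I + 2*M + I*M) = -4 + I + 2*M + I*M)
26*p(2, 5) + U(3) = 26*(-4 + 2 + 2*5 + 2*5) + 3**2 = 26*(-4 + 2 + 10 + 10) + 9 = 26*18 + 9 = 468 + 9 = 477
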